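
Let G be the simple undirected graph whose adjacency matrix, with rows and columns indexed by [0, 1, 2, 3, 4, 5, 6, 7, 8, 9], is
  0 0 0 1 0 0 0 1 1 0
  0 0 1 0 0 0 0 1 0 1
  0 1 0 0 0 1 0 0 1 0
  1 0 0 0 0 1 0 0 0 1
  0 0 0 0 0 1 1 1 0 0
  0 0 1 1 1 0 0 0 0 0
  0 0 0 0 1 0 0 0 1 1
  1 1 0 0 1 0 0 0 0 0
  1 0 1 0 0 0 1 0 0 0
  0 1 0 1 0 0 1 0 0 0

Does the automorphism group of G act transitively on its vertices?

G is 3-regular on 10 vertices with no triangles and no 4-cycles (girth 5): this is the Petersen graph. It is a classical fact that the Petersen graph has automorphism group S_5 (order 120), arising from its description as the Kneser graph K(5,2). This group acts transitively on the 10 vertices.

Yes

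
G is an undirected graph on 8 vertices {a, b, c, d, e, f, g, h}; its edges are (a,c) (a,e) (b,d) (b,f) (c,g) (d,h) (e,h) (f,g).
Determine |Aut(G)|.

G is 2-regular and connected on 8 vertices, i.e. the cycle C_8. C_8 has 8 rotations and 8 reflections, so Aut(C_8) ≅ D_8 of order 16.

16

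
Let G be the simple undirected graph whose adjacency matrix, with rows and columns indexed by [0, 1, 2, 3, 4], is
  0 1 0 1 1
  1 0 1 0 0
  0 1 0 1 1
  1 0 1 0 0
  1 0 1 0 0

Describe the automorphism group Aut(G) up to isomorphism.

The vertices split by degree into {0, 2} (degree 3) and {1, 3, 4} (degree 2); every edge runs between the two parts, so G is the complete bipartite graph K_{2,3}. Automorphisms preserve the bipartition setwise (since the parts differ in size) and act as S_3 × S_2 within it; |Aut| = 12.

S_3 × S_2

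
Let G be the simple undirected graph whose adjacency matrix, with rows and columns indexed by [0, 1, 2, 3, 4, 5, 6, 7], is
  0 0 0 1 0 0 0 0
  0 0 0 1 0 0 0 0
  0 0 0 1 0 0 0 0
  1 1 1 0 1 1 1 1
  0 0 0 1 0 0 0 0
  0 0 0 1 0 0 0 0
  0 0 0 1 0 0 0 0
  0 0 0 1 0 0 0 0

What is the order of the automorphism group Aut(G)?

5040

Vertex 3 has degree 7 and every other vertex has degree 1, so G is the star K_{1,7} with centre 3. Any automorphism fixes the centre and permutes the 7 leaves freely, so Aut(G) ≅ S_7 of order 7! = 5040.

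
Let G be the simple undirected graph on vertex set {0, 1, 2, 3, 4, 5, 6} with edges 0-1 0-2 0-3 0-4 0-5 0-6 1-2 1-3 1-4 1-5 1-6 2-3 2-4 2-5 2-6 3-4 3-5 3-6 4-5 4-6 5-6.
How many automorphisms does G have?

Every vertex has degree 6, so G is the complete graph K_7. Every bijection on the vertex set is an automorphism of K_7; hence Aut(K_7) ≅ S_7, order 5040.

5040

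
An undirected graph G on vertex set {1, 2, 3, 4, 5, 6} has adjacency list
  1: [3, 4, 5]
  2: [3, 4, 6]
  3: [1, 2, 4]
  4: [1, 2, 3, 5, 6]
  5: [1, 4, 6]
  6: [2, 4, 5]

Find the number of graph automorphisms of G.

Vertex 4 is the unique vertex of degree 5; the remaining 5 vertices each have degree 3 and induce a cycle, so G is the wheel on 6 vertices with hub 4. Every automorphism fixes the hub and acts on the rim 5-cycle, so Aut(G) ≅ Aut(C_5) = D_5 of order 10.

10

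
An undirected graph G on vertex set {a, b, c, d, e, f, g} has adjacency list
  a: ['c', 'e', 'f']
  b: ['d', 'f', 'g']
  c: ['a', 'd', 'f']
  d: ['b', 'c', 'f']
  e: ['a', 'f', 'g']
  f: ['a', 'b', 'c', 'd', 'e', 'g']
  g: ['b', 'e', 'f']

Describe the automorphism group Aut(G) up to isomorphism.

D_6

Vertex f is the unique vertex of degree 6; the remaining 6 vertices each have degree 3 and induce a cycle, so G is the wheel on 7 vertices with hub f. Every automorphism fixes the hub and acts on the rim 6-cycle, so Aut(G) ≅ Aut(C_6) = D_6 of order 12.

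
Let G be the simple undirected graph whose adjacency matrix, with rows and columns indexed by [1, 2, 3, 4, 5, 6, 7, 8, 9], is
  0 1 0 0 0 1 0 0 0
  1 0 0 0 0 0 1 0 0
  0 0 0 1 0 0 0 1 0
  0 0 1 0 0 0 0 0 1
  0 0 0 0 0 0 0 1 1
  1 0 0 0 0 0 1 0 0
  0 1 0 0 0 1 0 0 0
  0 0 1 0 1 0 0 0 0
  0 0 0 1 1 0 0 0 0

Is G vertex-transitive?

No

G has two connected components, {3, 4, 5, 8, 9} and {1, 2, 6, 7}; each is 2-regular, so G = C_5 ⊔ C_4. The orbit of 1 under Aut(G) is {1, 2, 6, 7}, which does not contain 3, so G is not vertex-transitive.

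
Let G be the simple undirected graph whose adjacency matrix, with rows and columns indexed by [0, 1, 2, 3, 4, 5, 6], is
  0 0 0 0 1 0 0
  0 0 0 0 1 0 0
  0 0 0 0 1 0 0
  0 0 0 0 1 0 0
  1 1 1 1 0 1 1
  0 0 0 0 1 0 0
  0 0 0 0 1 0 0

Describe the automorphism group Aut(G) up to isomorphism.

S_6

Vertex 4 has degree 6 and every other vertex has degree 1, so G is the star K_{1,6} with centre 4. Any automorphism fixes the centre and permutes the 6 leaves freely, so Aut(G) ≅ S_6 of order 6! = 720.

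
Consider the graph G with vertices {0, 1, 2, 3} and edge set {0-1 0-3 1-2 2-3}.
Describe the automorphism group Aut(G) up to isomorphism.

Every vertex has degree 2 and the graph is connected, so G is the 4-cycle C_4. C_4 has 4 rotations and 4 reflections, so Aut(C_4) ≅ D_4 of order 8.

D_4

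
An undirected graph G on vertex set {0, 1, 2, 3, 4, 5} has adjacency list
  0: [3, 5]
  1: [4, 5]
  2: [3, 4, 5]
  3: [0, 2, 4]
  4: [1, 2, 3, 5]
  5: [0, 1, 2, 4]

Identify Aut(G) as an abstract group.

{e}

Degrees alone do not determine every vertex (e.g. 0 and 1 both have degree 2), but their neighbour-degree multisets differ: N(0) has degrees [3, 4] while N(1) has degrees [4, 4]. Repeating this refinement separates all vertices, so the only automorphism is the identity.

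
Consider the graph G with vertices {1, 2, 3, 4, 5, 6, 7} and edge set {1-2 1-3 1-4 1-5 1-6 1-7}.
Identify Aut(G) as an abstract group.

the symmetric group on 6 letters

Vertex 1 has degree 6 and every other vertex has degree 1, so G is the star K_{1,6} with centre 1. Any automorphism fixes the centre and permutes the 6 leaves freely, so Aut(G) ≅ S_6 of order 6! = 720.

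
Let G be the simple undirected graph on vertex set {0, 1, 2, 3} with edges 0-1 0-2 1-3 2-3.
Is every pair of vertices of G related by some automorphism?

G is 2-regular and bipartite on 2^2 = 4 vertices with girth 4; it is the hypercube graph Q_2. The symmetry group of the 2-cube is the hyperoctahedral group B_2 = Z_2 ≀ S_2, of order 2^2·2! = 8. This group acts transitively on the 4 vertices.

Yes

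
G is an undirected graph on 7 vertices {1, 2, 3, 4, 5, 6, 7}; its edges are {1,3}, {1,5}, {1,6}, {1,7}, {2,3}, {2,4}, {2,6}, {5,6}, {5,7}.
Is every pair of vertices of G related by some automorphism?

No

Vertex 1 is the only vertex of degree 4, so every automorphism fixes it; G is not vertex-transitive.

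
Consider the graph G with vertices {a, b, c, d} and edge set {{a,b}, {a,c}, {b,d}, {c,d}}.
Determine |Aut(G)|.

8

G is 2-regular and bipartite on 2^2 = 4 vertices with girth 4; it is the hypercube graph Q_2. The symmetry group of the 2-cube is the hyperoctahedral group B_2 = Z_2 ≀ S_2, of order 2^2·2! = 8.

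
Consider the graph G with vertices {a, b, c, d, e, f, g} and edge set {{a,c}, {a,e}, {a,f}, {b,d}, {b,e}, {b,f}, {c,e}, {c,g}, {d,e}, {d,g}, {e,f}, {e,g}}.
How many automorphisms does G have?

12

Vertex e is the unique vertex of degree 6; the remaining 6 vertices each have degree 3 and induce a cycle, so G is the wheel on 7 vertices with hub e. With the hub fixed, the remaining symmetry is that of the rim cycle C_6, giving the dihedral group D_6.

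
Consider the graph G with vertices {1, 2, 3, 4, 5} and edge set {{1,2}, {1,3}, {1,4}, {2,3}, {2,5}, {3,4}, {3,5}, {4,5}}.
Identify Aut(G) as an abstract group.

the dihedral group of order 8

Vertex 3 is the unique vertex of degree 4; the remaining 4 vertices each have degree 3 and induce a cycle, so G is the wheel on 5 vertices with hub 3. With the hub fixed, the remaining symmetry is that of the rim cycle C_4, giving the dihedral group D_4.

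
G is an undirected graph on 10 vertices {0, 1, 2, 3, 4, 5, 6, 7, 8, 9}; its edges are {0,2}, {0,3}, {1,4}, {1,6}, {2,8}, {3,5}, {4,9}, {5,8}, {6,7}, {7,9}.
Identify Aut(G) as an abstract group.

(D_5 × D_5) ⋊ Z_2

G has two connected components, {1, 4, 6, 7, 9} and {0, 2, 3, 5, 8}; each is 2-regular, so G = C_5 ⊔ C_5. With two isomorphic components, Aut(G) = Aut(C_5) ≀ S_2 = (D_5 × D_5) ⋊ Z_2: permute each cycle by D_5, then optionally swap the two cycles. Order 2·(2·5)² = 200.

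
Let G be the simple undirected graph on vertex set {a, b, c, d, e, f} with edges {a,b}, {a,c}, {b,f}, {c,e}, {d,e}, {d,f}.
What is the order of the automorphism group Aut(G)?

Every vertex has degree 2 and the graph is connected, so G is the 6-cycle C_6. C_6 has 6 rotations and 6 reflections, so Aut(C_6) ≅ D_6 of order 12.

12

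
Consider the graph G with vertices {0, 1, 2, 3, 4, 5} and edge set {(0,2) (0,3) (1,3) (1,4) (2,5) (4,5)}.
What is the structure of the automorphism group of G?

Every vertex has degree 2 and the graph is connected, so G is the 6-cycle C_6. The automorphisms of the 6-cycle are exactly the symmetries of a regular 6-gon: the dihedral group D_6, |D_6| = 12.

the dihedral group of order 12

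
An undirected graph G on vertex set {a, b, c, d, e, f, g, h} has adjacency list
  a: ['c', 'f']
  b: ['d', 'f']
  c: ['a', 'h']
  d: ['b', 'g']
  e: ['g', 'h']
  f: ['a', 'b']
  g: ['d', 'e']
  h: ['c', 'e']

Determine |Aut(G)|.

Every vertex has degree 2 and the graph is connected, so G is the 8-cycle C_8. C_8 has 8 rotations and 8 reflections, so Aut(C_8) ≅ D_8 of order 16.

16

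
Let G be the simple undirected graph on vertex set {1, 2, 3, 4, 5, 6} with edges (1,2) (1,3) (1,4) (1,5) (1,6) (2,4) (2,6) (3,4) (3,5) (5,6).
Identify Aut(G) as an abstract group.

Vertex 1 is the unique vertex of degree 5; the remaining 5 vertices each have degree 3 and induce a cycle, so G is the wheel on 6 vertices with hub 1. With the hub fixed, the remaining symmetry is that of the rim cycle C_5, giving the dihedral group D_5.

the dihedral group of order 10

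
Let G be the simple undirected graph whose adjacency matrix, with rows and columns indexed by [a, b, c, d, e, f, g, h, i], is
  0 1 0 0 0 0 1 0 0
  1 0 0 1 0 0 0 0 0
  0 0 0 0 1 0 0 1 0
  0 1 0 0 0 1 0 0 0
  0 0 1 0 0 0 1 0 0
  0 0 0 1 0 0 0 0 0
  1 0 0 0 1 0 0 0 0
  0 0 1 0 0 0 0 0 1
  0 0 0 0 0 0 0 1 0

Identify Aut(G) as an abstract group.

the cyclic group of order 2

The degree sequence is [2, 2, 2, 2, 2, 1, 2, 2, 1]; the two degree-1 vertices f and i are the ends of a path, so G = P_9. A path has exactly one nontrivial symmetry — reversal — giving Aut(G) of order 2.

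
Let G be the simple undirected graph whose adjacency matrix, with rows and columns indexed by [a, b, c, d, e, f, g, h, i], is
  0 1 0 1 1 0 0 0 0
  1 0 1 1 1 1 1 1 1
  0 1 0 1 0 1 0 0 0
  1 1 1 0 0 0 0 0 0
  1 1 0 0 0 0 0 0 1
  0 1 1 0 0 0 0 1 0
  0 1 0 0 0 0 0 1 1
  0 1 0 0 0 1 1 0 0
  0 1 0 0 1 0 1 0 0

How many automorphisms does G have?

Vertex b is the unique vertex of degree 8; the remaining 8 vertices each have degree 3 and induce a cycle, so G is the wheel on 9 vertices with hub b. Every automorphism fixes the hub and acts on the rim 8-cycle, so Aut(G) ≅ Aut(C_8) = D_8 of order 16.

16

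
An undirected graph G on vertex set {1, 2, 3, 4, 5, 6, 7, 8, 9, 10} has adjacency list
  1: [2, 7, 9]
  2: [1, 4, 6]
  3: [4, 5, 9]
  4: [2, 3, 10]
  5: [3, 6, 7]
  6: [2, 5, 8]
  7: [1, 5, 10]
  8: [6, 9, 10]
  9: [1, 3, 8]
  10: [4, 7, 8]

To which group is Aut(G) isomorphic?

G is 3-regular on 10 vertices with no triangles and no 4-cycles (girth 5): this is the Petersen graph. It is a classical fact that the Petersen graph has automorphism group S_5 (order 120), arising from its description as the Kneser graph K(5,2).

S_5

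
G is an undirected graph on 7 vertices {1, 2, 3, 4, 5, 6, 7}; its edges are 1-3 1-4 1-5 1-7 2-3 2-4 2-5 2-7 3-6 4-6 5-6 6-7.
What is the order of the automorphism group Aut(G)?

144

The vertices split by degree into {1, 2, 6} (degree 4) and {3, 4, 5, 7} (degree 3); every edge runs between the two parts, so G is the complete bipartite graph K_{3,4}. The parts have unequal sizes, so no automorphism swaps them; each part is permuted independently, giving S_4 × S_3 of order 4!·3! = 144.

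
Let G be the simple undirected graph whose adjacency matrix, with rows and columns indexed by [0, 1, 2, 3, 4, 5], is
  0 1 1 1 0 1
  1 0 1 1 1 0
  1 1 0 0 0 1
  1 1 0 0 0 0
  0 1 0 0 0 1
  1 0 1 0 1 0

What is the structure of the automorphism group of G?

the trivial group

Degrees alone do not determine every vertex (e.g. 0 and 1 both have degree 4), but their neighbour-degree multisets differ: N(0) has degrees [2, 3, 3, 4] while N(1) has degrees [2, 2, 3, 4]. Repeating this refinement separates all vertices, so the only automorphism is the identity.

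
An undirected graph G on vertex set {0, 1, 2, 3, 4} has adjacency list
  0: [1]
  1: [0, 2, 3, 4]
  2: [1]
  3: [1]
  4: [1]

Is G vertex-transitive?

No

Vertex 1 is the only vertex of degree 4, so every automorphism fixes it; G is not vertex-transitive.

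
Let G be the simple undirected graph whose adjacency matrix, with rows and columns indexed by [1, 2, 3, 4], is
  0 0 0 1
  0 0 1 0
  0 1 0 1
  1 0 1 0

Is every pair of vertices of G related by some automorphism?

No

Automorphisms preserve degree, but G has vertices of degree 1 and vertices of degree 2; no automorphism maps one to the other, so G is not vertex-transitive.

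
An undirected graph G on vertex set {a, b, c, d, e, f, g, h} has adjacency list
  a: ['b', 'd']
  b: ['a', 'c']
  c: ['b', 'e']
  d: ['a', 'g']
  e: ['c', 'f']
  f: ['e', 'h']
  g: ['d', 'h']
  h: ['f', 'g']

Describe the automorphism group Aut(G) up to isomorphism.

D_8

G is 2-regular and connected on 8 vertices, i.e. the cycle C_8. C_8 has 8 rotations and 8 reflections, so Aut(C_8) ≅ D_8 of order 16.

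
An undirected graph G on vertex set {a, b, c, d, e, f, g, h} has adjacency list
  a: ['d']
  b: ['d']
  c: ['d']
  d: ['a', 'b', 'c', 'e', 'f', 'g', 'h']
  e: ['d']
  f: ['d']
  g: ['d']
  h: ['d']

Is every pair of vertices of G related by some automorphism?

Vertex d is the only vertex of degree 7, so every automorphism fixes it; G is not vertex-transitive.

No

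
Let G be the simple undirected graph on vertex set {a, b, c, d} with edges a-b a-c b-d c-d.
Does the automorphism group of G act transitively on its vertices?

Yes

G is 2-regular and bipartite on 2^2 = 4 vertices with girth 4; it is the hypercube graph Q_2. Aut(Q_2) consists of the signed permutations of the 2 coordinate axes: 2! permutations times 2^2 sign flips, so |Aut| = 2^2·2! = 8. This group acts transitively on the 4 vertices.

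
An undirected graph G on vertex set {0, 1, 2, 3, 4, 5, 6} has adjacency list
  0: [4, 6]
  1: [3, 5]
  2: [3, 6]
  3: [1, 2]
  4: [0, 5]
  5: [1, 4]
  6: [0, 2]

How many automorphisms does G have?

Every vertex has degree 2 and the graph is connected, so G is the 7-cycle C_7. C_7 has 7 rotations and 7 reflections, so Aut(C_7) ≅ D_7 of order 14.

14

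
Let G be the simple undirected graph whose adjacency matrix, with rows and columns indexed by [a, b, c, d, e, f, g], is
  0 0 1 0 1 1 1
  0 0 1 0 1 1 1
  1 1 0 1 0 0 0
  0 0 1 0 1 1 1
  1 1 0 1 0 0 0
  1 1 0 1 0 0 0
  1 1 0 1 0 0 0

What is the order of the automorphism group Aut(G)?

144

The vertices split by degree into {a, b, d} (degree 4) and {c, e, f, g} (degree 3); every edge runs between the two parts, so G is the complete bipartite graph K_{3,4}. Automorphisms preserve the bipartition setwise (since the parts differ in size) and act as S_3 × S_4 within it; |Aut| = 144.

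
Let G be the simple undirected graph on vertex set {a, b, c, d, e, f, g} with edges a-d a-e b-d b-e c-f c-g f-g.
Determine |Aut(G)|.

G has two connected components, {a, b, d, e} and {c, f, g}; each is 2-regular, so G = C_4 ⊔ C_3. The components are non-isomorphic (different sizes), so Aut(G) = Aut(C_3) × Aut(C_4) = D_3 × D_4 of order 6·8 = 48.

48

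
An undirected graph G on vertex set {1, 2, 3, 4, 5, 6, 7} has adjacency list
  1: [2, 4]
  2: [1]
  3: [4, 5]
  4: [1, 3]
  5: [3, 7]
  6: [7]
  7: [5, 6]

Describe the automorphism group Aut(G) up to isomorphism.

the cyclic group of order 2

The degree sequence is [2, 1, 2, 2, 2, 1, 2]; the two degree-1 vertices 2 and 6 are the ends of a path, so G = P_7. A path has exactly one nontrivial symmetry — reversal — giving Aut(G) of order 2.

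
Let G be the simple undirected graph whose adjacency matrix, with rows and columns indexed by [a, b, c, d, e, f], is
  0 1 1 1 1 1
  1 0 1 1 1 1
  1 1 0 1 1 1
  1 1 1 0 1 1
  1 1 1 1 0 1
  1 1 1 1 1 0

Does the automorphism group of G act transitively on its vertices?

Yes

All 6 vertices are pairwise adjacent: G = K_6. Every bijection on the vertex set is an automorphism of K_6; hence Aut(K_6) ≅ S_6, order 720. This group acts transitively on the 6 vertices.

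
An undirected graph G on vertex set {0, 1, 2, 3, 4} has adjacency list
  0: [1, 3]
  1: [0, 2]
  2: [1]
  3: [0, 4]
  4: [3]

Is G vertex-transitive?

Automorphisms preserve degree, but G has vertices of degree 1 and vertices of degree 2; no automorphism maps one to the other, so G is not vertex-transitive.

No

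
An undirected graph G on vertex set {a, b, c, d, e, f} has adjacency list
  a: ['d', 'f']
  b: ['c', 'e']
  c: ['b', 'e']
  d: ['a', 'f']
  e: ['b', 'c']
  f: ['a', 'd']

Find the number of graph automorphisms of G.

72

G has two connected components, {b, c, e} and {a, d, f}; each is 2-regular, so G = C_3 ⊔ C_3. Aut of a disjoint union of two copies of C_3 is the wreath product D_3 ≀ Z_2, of order 2·6² = 72.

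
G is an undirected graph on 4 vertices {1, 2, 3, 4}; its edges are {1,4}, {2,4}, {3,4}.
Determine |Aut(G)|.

Vertex 4 has degree 3 and every other vertex has degree 1, so G is the star K_{1,3} with centre 4. The 3 leaves are pairwise interchangeable while the centre is fixed, giving Aut(G) = S_3.

6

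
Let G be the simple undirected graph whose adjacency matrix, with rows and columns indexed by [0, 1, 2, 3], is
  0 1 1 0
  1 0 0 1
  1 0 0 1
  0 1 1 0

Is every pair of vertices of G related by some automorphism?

Yes

Every vertex has degree 2 and the graph is connected, so G is the 4-cycle C_4. The automorphisms of the 4-cycle are exactly the symmetries of a regular 4-gon: the dihedral group D_4, |D_4| = 8. Under this action every vertex can be carried to every other, so G is vertex-transitive.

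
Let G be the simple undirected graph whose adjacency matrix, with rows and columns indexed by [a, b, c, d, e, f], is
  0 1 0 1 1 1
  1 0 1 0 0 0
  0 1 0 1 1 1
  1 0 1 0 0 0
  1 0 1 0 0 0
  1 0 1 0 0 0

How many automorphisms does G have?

The vertices split by degree into {a, c} (degree 4) and {b, d, e, f} (degree 2); every edge runs between the two parts, so G is the complete bipartite graph K_{2,4}. The parts have unequal sizes, so no automorphism swaps them; each part is permuted independently, giving S_2 × S_4 of order 2!·4! = 48.

48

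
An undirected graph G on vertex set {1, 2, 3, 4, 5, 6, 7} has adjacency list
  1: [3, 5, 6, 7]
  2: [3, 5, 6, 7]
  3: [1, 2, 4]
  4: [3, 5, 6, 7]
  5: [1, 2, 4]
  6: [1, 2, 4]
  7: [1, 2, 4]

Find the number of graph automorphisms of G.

The vertices split by degree into {1, 2, 4} (degree 4) and {3, 5, 6, 7} (degree 3); every edge runs between the two parts, so G is the complete bipartite graph K_{3,4}. Automorphisms preserve the bipartition setwise (since the parts differ in size) and act as S_3 × S_4 within it; |Aut| = 144.

144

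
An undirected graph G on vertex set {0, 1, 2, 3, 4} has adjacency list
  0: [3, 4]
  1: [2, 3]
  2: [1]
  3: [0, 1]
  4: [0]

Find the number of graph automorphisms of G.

The degree sequence is [2, 2, 1, 2, 1]; the two degree-1 vertices 2 and 4 are the ends of a path, so G = P_5. A path has exactly one nontrivial symmetry — reversal — giving Aut(G) of order 2.

2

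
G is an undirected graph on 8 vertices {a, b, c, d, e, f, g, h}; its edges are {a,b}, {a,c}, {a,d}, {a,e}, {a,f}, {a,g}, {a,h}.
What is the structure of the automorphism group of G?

the symmetric group on 7 letters

Vertex a has degree 7 and every other vertex has degree 1, so G is the star K_{1,7} with centre a. Any automorphism fixes the centre and permutes the 7 leaves freely, so Aut(G) ≅ S_7 of order 7! = 5040.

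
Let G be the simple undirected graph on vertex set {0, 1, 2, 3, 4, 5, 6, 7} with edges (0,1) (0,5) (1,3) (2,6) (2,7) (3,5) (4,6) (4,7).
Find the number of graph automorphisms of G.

G has two connected components, {0, 1, 3, 5} and {2, 4, 6, 7}; each is 2-regular, so G = C_4 ⊔ C_4. Aut of a disjoint union of two copies of C_4 is the wreath product D_4 ≀ Z_2, of order 2·8² = 128.

128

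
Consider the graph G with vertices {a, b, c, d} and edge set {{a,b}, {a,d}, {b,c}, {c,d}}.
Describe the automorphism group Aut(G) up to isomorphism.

S_2 ≀ Z_2

G is 2-regular and bipartite with parts {a, c} and {b, d} (each part is independent and every cross-pair is an edge), so G = K_{2,2}. Aut(K_{2,2}) is the wreath product S_2 ≀ Z_2: permute within each part, then optionally swap the parts; |Aut| = 2·(2!)² = 8.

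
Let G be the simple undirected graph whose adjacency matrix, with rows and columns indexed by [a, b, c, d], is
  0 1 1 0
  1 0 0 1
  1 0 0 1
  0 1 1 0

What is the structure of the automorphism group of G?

G is 2-regular and bipartite on 2^2 = 4 vertices with girth 4; it is the hypercube graph Q_2. Aut(Q_2) consists of the signed permutations of the 2 coordinate axes: 2! permutations times 2^2 sign flips, so |Aut| = 2^2·2! = 8.

the hyperoctahedral group B_2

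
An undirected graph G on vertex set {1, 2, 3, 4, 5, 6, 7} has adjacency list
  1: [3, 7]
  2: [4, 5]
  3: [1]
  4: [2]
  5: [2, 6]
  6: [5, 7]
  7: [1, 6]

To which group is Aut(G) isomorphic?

The degree sequence is [2, 2, 1, 1, 2, 2, 2]; the two degree-1 vertices 3 and 4 are the ends of a path, so G = P_7. The only nontrivial automorphism of a path is the end-to-end reflection, so Aut(G) ≅ Z_2.

C_2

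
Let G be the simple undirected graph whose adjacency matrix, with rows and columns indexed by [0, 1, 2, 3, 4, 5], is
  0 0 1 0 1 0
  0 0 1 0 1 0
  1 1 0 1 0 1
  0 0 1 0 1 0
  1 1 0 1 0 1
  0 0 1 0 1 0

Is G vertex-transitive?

Automorphisms preserve degree, but G has vertices of degree 2 and vertices of degree 4; no automorphism maps one to the other, so G is not vertex-transitive.

No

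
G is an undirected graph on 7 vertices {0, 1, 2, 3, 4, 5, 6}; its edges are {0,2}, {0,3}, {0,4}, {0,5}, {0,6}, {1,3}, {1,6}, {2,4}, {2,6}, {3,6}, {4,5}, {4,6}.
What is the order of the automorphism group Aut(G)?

The degree sequence is [5, 2, 3, 3, 4, 2, 5]. Checking the degree-preserving permutations of the vertex set shows that none except the identity preserves every edge, so Aut(G) is trivial.

1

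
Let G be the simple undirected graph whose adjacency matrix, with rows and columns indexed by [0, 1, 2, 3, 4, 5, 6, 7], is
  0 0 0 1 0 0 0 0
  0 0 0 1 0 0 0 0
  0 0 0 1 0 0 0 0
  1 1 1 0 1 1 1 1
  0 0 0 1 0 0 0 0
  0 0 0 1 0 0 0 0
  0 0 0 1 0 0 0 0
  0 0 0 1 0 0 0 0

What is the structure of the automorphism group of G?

the symmetric group on 7 letters

Vertex 3 has degree 7 and every other vertex has degree 1, so G is the star K_{1,7} with centre 3. The 7 leaves are pairwise interchangeable while the centre is fixed, giving Aut(G) = S_7.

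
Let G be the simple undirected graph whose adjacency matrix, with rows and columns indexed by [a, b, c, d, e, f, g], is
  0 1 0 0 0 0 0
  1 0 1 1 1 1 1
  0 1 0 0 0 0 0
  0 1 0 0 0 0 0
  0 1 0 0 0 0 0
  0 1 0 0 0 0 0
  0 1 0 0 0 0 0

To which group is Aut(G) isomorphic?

Vertex b has degree 6 and every other vertex has degree 1, so G is the star K_{1,6} with centre b. Any automorphism fixes the centre and permutes the 6 leaves freely, so Aut(G) ≅ S_6 of order 6! = 720.

S_6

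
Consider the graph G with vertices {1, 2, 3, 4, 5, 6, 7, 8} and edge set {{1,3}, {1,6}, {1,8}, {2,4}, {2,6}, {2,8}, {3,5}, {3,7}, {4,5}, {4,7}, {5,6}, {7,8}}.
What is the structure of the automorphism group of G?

Z_2^3 ⋊ S_3

G is 3-regular and bipartite on 2^3 = 8 vertices with girth 4; it is the hypercube graph Q_3. The symmetry group of the 3-cube is the hyperoctahedral group B_3 = Z_2 ≀ S_3, of order 2^3·3! = 48.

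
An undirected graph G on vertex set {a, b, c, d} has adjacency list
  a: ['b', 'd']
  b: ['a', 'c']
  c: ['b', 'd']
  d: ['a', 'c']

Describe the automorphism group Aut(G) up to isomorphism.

the dihedral group of order 8

G is 2-regular and connected on 4 vertices, i.e. the cycle C_4. C_4 has 4 rotations and 4 reflections, so Aut(C_4) ≅ D_4 of order 8.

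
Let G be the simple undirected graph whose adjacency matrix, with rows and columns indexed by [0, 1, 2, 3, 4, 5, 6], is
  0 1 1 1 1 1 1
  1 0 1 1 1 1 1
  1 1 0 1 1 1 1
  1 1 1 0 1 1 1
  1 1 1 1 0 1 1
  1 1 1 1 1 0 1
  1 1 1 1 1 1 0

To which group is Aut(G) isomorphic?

Every vertex has degree 6, so G is the complete graph K_7. Every bijection on the vertex set is an automorphism of K_7; hence Aut(K_7) ≅ S_7, order 5040.

S_7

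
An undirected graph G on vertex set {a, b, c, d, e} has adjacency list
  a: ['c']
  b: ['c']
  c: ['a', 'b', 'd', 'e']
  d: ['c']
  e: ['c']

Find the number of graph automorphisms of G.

24

Vertex c has degree 4 and every other vertex has degree 1, so G is the star K_{1,4} with centre c. Any automorphism fixes the centre and permutes the 4 leaves freely, so Aut(G) ≅ S_4 of order 4! = 24.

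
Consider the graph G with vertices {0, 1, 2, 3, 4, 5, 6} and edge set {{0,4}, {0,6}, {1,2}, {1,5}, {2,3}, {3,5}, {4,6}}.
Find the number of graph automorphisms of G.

G has two connected components, {1, 2, 3, 5} and {0, 4, 6}; each is 2-regular, so G = C_4 ⊔ C_3. The components are non-isomorphic (different sizes), so Aut(G) = Aut(C_4) × Aut(C_3) = D_4 × D_3 of order 8·6 = 48.

48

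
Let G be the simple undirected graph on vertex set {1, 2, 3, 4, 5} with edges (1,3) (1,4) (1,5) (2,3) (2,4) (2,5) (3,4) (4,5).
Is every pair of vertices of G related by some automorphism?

Vertex 4 is the only vertex of degree 4, so every automorphism fixes it; G is not vertex-transitive.

No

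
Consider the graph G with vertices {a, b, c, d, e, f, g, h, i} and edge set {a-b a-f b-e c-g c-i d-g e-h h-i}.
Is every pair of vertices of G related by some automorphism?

No

Automorphisms preserve degree, but G has vertices of degree 1 and vertices of degree 2; no automorphism maps one to the other, so G is not vertex-transitive.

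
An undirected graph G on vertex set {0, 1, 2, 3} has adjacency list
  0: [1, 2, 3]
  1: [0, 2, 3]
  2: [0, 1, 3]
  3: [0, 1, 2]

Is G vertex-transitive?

Yes

All 4 vertices are pairwise adjacent: G = K_4. Any permutation of the 4 vertices preserves K_4, so Aut(K_4) = S_4 of order 4! = 24. This group acts transitively on the 4 vertices.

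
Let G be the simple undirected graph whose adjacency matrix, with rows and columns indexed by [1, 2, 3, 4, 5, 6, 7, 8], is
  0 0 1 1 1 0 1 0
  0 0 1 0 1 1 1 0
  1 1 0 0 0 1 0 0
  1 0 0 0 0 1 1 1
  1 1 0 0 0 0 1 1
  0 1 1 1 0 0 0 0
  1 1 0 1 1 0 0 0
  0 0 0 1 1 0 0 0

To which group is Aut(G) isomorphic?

{e}

The degree sequence is [4, 4, 3, 4, 4, 3, 4, 2]. Checking the degree-preserving permutations of the vertex set shows that none except the identity preserves every edge, so Aut(G) is trivial.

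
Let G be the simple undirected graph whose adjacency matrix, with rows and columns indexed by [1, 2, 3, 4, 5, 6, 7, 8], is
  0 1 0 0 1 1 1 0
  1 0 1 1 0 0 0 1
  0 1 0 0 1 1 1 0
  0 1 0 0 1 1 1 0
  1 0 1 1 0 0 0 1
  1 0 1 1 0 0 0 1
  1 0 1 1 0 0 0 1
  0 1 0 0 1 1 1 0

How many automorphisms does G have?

G is 4-regular and bipartite with parts {1, 3, 4, 8} and {2, 5, 6, 7} (each part is independent and every cross-pair is an edge), so G = K_{4,4}. Each part can be permuted independently (S_4 × S_4) and the two equal-size parts can also be swapped, giving (S_4 × S_4) ⋊ Z_2 of order 2·(4!)² = 1152.

1152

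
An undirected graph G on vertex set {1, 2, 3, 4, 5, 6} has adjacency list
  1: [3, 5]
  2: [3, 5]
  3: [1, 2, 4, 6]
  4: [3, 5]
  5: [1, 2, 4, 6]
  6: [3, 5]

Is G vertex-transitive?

Automorphisms preserve degree, but G has vertices of degree 2 and vertices of degree 4; no automorphism maps one to the other, so G is not vertex-transitive.

No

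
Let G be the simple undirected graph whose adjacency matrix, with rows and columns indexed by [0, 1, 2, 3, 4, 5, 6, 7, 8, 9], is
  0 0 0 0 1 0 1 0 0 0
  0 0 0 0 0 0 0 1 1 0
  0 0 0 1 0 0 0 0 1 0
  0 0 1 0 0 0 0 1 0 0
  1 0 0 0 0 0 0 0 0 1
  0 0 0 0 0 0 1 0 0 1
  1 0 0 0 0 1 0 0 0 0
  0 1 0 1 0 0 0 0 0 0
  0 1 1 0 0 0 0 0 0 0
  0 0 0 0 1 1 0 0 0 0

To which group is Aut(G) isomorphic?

(D_5 × D_5) ⋊ Z_2

G has two connected components, {0, 4, 5, 6, 9} and {1, 2, 3, 7, 8}; each is 2-regular, so G = C_5 ⊔ C_5. With two isomorphic components, Aut(G) = Aut(C_5) ≀ S_2 = (D_5 × D_5) ⋊ Z_2: permute each cycle by D_5, then optionally swap the two cycles. Order 2·(2·5)² = 200.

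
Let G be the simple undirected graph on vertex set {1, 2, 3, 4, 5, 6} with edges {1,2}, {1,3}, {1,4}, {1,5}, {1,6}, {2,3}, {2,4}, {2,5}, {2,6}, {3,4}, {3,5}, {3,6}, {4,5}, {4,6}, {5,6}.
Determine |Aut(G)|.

720

Every vertex has degree 5, so G is the complete graph K_6. Every bijection on the vertex set is an automorphism of K_6; hence Aut(K_6) ≅ S_6, order 720.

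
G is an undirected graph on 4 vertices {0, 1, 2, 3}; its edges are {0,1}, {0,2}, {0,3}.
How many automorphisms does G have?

6

Vertex 0 has degree 3 and every other vertex has degree 1, so G is the star K_{1,3} with centre 0. The 3 leaves are pairwise interchangeable while the centre is fixed, giving Aut(G) = S_3.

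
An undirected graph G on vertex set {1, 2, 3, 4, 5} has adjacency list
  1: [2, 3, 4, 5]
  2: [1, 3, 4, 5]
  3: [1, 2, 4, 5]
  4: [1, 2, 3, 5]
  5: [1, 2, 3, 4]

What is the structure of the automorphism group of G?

Every vertex has degree 4, so G is the complete graph K_5. Every bijection on the vertex set is an automorphism of K_5; hence Aut(K_5) ≅ S_5, order 120.

S_5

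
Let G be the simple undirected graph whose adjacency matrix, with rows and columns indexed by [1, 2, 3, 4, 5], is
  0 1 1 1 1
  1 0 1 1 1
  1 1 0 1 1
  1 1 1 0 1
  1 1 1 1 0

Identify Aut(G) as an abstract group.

Every vertex has degree 4, so G is the complete graph K_5. Every bijection on the vertex set is an automorphism of K_5; hence Aut(K_5) ≅ S_5, order 120.

S_5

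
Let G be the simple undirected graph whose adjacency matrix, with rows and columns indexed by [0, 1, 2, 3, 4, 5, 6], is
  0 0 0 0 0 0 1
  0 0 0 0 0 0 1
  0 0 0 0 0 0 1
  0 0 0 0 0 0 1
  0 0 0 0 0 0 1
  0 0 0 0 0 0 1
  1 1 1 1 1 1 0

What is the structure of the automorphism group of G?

the symmetric group on 6 letters

Vertex 6 has degree 6 and every other vertex has degree 1, so G is the star K_{1,6} with centre 6. The 6 leaves are pairwise interchangeable while the centre is fixed, giving Aut(G) = S_6.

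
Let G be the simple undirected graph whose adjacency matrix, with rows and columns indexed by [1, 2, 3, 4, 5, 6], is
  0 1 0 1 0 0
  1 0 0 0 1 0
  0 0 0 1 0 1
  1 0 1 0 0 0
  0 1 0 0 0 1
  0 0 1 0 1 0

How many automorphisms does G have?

G is 2-regular and connected on 6 vertices, i.e. the cycle C_6. The automorphisms of the 6-cycle are exactly the symmetries of a regular 6-gon: the dihedral group D_6, |D_6| = 12.

12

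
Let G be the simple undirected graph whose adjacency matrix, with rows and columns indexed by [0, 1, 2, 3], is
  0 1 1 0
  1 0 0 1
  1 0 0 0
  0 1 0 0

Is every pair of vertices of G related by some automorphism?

Automorphisms preserve degree, but G has vertices of degree 1 and vertices of degree 2; no automorphism maps one to the other, so G is not vertex-transitive.

No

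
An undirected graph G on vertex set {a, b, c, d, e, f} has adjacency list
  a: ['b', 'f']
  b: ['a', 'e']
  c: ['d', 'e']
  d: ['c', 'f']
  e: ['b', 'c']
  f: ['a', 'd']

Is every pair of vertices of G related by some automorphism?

Yes

G is 2-regular and connected on 6 vertices, i.e. the cycle C_6. C_6 has 6 rotations and 6 reflections, so Aut(C_6) ≅ D_6 of order 12. Under this action every vertex can be carried to every other, so G is vertex-transitive.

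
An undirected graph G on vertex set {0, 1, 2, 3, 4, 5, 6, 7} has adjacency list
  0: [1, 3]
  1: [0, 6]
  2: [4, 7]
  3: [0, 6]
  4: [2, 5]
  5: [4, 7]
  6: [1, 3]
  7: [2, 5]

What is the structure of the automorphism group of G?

G has two connected components, {0, 1, 3, 6} and {2, 4, 5, 7}; each is 2-regular, so G = C_4 ⊔ C_4. With two isomorphic components, Aut(G) = Aut(C_4) ≀ S_2 = (D_4 × D_4) ⋊ Z_2: permute each cycle by D_4, then optionally swap the two cycles. Order 2·(2·4)² = 128.

(D_4 × D_4) ⋊ Z_2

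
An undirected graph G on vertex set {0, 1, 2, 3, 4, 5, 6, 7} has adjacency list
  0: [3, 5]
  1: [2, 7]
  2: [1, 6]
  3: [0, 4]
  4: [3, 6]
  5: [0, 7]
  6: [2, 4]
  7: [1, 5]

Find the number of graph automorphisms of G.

Every vertex has degree 2 and the graph is connected, so G is the 8-cycle C_8. C_8 has 8 rotations and 8 reflections, so Aut(C_8) ≅ D_8 of order 16.

16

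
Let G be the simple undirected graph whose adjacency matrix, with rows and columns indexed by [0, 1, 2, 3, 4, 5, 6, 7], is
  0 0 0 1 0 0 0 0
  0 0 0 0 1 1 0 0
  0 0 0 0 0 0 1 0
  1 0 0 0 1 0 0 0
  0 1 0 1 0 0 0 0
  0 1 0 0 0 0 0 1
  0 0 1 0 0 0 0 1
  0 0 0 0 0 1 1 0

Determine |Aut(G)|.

The degree sequence is [1, 2, 1, 2, 2, 2, 2, 2]; the two degree-1 vertices 0 and 2 are the ends of a path, so G = P_8. A path has exactly one nontrivial symmetry — reversal — giving Aut(G) of order 2.

2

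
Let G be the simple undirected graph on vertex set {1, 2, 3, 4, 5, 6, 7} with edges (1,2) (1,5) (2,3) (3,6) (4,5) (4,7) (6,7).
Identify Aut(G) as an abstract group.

the dihedral group of order 14

Every vertex has degree 2 and the graph is connected, so G is the 7-cycle C_7. The automorphisms of the 7-cycle are exactly the symmetries of a regular 7-gon: the dihedral group D_7, |D_7| = 14.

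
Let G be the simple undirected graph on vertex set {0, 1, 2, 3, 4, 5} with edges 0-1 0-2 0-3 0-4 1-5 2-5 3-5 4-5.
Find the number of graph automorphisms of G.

48

The vertices split by degree into {0, 5} (degree 4) and {1, 2, 3, 4} (degree 2); every edge runs between the two parts, so G is the complete bipartite graph K_{2,4}. Automorphisms preserve the bipartition setwise (since the parts differ in size) and act as S_4 × S_2 within it; |Aut| = 48.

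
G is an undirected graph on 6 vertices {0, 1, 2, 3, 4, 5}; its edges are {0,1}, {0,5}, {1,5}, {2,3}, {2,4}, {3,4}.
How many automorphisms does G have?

G has two connected components, {2, 3, 4} and {0, 1, 5}; each is 2-regular, so G = C_3 ⊔ C_3. Aut of a disjoint union of two copies of C_3 is the wreath product D_3 ≀ Z_2, of order 2·6² = 72.

72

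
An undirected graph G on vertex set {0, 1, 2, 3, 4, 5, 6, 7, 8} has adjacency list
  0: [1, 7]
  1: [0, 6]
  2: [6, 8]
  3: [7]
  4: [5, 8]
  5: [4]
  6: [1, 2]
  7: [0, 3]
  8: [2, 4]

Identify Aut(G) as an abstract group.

The degree sequence is [2, 2, 2, 1, 2, 1, 2, 2, 2]; the two degree-1 vertices 3 and 5 are the ends of a path, so G = P_9. The only nontrivial automorphism of a path is the end-to-end reflection, so Aut(G) ≅ Z_2.

Z_2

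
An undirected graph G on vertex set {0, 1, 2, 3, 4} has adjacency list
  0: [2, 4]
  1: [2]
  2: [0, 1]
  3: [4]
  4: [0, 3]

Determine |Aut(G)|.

2

The degree sequence is [2, 1, 2, 1, 2]; the two degree-1 vertices 1 and 3 are the ends of a path, so G = P_5. A path has exactly one nontrivial symmetry — reversal — giving Aut(G) of order 2.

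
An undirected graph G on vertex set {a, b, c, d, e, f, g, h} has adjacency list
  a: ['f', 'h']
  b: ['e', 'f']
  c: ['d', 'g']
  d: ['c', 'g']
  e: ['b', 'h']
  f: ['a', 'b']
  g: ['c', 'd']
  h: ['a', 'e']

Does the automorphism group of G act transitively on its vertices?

No

G has two connected components, {a, b, e, f, h} and {c, d, g}; each is 2-regular, so G = C_5 ⊔ C_3. The orbit of a under Aut(G) is {a, b, e, f, h}, which does not contain c, so G is not vertex-transitive.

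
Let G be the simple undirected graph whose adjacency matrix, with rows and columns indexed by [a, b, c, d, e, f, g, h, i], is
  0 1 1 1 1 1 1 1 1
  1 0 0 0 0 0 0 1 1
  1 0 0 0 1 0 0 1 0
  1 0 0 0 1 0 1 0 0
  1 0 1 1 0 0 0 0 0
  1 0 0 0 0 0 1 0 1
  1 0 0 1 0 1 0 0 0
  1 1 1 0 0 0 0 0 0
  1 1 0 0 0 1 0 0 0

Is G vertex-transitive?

Vertex a is the only vertex of degree 8, so every automorphism fixes it; G is not vertex-transitive.

No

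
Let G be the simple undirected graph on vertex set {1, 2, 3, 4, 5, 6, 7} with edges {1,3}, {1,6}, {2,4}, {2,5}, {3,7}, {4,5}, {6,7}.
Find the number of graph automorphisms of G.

48

G has two connected components, {1, 3, 6, 7} and {2, 4, 5}; each is 2-regular, so G = C_4 ⊔ C_3. The components are non-isomorphic (different sizes), so Aut(G) = Aut(C_4) × Aut(C_3) = D_4 × D_3 of order 8·6 = 48.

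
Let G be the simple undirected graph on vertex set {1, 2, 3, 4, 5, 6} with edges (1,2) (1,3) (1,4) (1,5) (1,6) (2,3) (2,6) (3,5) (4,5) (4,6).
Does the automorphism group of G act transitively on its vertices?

Vertex 1 is the only vertex of degree 5, so every automorphism fixes it; G is not vertex-transitive.

No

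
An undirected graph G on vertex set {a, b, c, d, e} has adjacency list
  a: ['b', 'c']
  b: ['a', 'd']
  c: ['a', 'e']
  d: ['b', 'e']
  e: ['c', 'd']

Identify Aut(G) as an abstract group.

Every vertex has degree 2 and the graph is connected, so G is the 5-cycle C_5. The automorphisms of the 5-cycle are exactly the symmetries of a regular 5-gon: the dihedral group D_5, |D_5| = 10.

the dihedral group of order 10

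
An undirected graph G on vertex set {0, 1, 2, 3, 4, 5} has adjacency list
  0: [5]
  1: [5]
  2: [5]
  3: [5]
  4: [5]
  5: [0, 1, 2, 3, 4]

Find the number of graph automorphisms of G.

Vertex 5 has degree 5 and every other vertex has degree 1, so G is the star K_{1,5} with centre 5. The 5 leaves are pairwise interchangeable while the centre is fixed, giving Aut(G) = S_5.

120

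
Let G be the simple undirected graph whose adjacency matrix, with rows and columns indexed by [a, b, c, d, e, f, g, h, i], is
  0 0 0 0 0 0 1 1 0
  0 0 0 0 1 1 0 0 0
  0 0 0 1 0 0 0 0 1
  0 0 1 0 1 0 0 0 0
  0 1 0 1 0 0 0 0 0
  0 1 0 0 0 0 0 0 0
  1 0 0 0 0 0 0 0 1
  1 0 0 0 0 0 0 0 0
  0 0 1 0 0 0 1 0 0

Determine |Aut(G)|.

2

The degree sequence is [2, 2, 2, 2, 2, 1, 2, 1, 2]; the two degree-1 vertices f and h are the ends of a path, so G = P_9. A path has exactly one nontrivial symmetry — reversal — giving Aut(G) of order 2.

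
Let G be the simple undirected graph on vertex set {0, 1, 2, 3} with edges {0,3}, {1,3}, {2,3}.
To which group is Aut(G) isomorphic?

S_3

Vertex 3 has degree 3 and every other vertex has degree 1, so G is the star K_{1,3} with centre 3. Any automorphism fixes the centre and permutes the 3 leaves freely, so Aut(G) ≅ S_3 of order 3! = 6.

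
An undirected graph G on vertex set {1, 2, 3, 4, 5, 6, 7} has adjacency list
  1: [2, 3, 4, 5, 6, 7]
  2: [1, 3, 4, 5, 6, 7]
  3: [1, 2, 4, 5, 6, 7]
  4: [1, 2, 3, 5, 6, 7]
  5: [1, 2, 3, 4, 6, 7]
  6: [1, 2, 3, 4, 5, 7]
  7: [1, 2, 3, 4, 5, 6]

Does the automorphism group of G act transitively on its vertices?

Yes

Every vertex has degree 6, so G is the complete graph K_7. Every bijection on the vertex set is an automorphism of K_7; hence Aut(K_7) ≅ S_7, order 5040. Under this action every vertex can be carried to every other, so G is vertex-transitive.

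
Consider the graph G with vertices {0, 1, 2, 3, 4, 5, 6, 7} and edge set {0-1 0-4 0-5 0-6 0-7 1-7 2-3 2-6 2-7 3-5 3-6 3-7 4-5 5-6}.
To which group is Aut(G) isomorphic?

1

The degree sequence is [5, 2, 3, 4, 2, 4, 4, 4]. Checking the degree-preserving permutations of the vertex set shows that none except the identity preserves every edge, so Aut(G) is trivial.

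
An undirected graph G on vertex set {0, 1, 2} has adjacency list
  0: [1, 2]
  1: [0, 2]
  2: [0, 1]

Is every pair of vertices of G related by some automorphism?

Yes

Every vertex has degree 2, so G is the complete graph K_3. Any permutation of the 3 vertices preserves K_3, so Aut(K_3) = S_3 of order 3! = 6. This group acts transitively on the 3 vertices.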